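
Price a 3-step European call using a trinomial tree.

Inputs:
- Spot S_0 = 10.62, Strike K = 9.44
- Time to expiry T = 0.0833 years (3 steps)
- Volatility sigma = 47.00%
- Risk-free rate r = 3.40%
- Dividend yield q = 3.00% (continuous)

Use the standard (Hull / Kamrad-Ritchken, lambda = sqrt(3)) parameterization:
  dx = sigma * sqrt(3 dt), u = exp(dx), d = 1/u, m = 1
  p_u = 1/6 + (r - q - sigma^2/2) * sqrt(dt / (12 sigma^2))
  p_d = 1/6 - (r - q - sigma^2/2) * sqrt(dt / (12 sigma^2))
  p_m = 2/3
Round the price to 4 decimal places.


Answer: Price = V(0,0) = 1.3197

Derivation:
dt = T/N = 0.027767; dx = sigma*sqrt(3*dt) = 0.135650
u = exp(dx) = 1.145281; d = 1/u = 0.873148
p_u = 0.155772, p_m = 0.666667, p_d = 0.177561
Discount per step: exp(-r*dt) = 0.999056
Stock lattice S(k, j) with j the centered position index:
  k=0: S(0,+0) = 10.6200
  k=1: S(1,-1) = 9.2728; S(1,+0) = 10.6200; S(1,+1) = 12.1629
  k=2: S(2,-2) = 8.0966; S(2,-1) = 9.2728; S(2,+0) = 10.6200; S(2,+1) = 12.1629; S(2,+2) = 13.9299
  k=3: S(3,-3) = 7.0695; S(3,-2) = 8.0966; S(3,-1) = 9.2728; S(3,+0) = 10.6200; S(3,+1) = 12.1629; S(3,+2) = 13.9299; S(3,+3) = 15.9537
Terminal payoffs V(N, j) = max(S_T - K, 0):
  V(3,-3) = 0.000000; V(3,-2) = 0.000000; V(3,-1) = 0.000000; V(3,+0) = 1.180000; V(3,+1) = 2.722886; V(3,+2) = 4.489924; V(3,+3) = 6.513680
Backward induction: V(k, j) = exp(-r*dt) * [p_u * V(k+1, j+1) + p_m * V(k+1, j) + p_d * V(k+1, j-1)]
  V(2,-2) = exp(-r*dt) * [p_u*0.000000 + p_m*0.000000 + p_d*0.000000] = 0.000000
  V(2,-1) = exp(-r*dt) * [p_u*1.180000 + p_m*0.000000 + p_d*0.000000] = 0.183637
  V(2,+0) = exp(-r*dt) * [p_u*2.722886 + p_m*1.180000 + p_d*0.000000] = 1.209673
  V(2,+1) = exp(-r*dt) * [p_u*4.489924 + p_m*2.722886 + p_d*1.180000] = 2.721613
  V(2,+2) = exp(-r*dt) * [p_u*6.513680 + p_m*4.489924 + p_d*2.722886] = 4.487173
  V(1,-1) = exp(-r*dt) * [p_u*1.209673 + p_m*0.183637 + p_d*0.000000] = 0.310565
  V(1,+0) = exp(-r*dt) * [p_u*2.721613 + p_m*1.209673 + p_d*0.183637] = 1.261815
  V(1,+1) = exp(-r*dt) * [p_u*4.487173 + p_m*2.721613 + p_d*1.209673] = 2.725601
  V(0,+0) = exp(-r*dt) * [p_u*2.725601 + p_m*1.261815 + p_d*0.310565] = 1.319680


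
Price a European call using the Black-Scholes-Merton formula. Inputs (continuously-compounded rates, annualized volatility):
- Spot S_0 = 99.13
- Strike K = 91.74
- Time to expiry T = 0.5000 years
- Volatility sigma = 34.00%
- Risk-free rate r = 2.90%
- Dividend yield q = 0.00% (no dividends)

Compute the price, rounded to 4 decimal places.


d1 = (ln(S/K) + (r - q + 0.5*sigma^2) * T) / (sigma * sqrt(T)) = 0.50276802
d2 = d1 - sigma * sqrt(T) = 0.26235172
exp(-rT) = 0.98560462; exp(-qT) = 1.00000000
C = S_0 * exp(-qT) * N(d1) - K * exp(-rT) * N(d2)
N(d1) = 0.69243631; N(d2) = 0.60347485
C = 99.1300 * 1.00000000 * 0.69243631 - 91.7400 * 0.98560462 * 0.60347485 = 14.0754

Answer: Price = 14.0754


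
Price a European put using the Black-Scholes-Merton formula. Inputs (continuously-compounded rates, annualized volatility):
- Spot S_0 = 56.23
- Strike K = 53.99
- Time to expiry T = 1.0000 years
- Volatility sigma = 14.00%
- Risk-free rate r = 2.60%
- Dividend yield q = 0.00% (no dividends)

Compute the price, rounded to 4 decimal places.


d1 = (ln(S/K) + (r - q + 0.5*sigma^2) * T) / (sigma * sqrt(T)) = 0.54608270
d2 = d1 - sigma * sqrt(T) = 0.40608270
exp(-rT) = 0.97433509; exp(-qT) = 1.00000000
P = K * exp(-rT) * N(-d2) - S_0 * exp(-qT) * N(-d1)
N(-d1) = 0.29250455; N(-d2) = 0.34234092
P = 53.9900 * 0.97433509 * 0.34234092 - 56.2300 * 1.00000000 * 0.29250455 = 1.5611

Answer: Price = 1.5611


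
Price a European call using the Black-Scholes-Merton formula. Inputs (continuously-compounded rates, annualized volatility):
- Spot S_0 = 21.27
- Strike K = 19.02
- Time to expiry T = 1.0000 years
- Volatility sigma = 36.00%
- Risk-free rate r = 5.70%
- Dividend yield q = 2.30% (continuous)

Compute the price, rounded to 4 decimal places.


Answer: Price = 4.3990

Derivation:
d1 = (ln(S/K) + (r - q + 0.5*sigma^2) * T) / (sigma * sqrt(T)) = 0.58501826
d2 = d1 - sigma * sqrt(T) = 0.22501826
exp(-rT) = 0.94459407; exp(-qT) = 0.97726248
C = S_0 * exp(-qT) * N(d1) - K * exp(-rT) * N(d2)
N(d1) = 0.72073228; N(d2) = 0.58901746
C = 21.2700 * 0.97726248 * 0.72073228 - 19.0200 * 0.94459407 * 0.58901746 = 4.3990


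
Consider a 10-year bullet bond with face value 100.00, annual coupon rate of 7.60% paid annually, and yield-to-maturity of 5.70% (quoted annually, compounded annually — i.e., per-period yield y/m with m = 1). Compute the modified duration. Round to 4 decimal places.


Answer: Modified duration = 7.1313

Derivation:
Coupon per period c = face * coupon_rate / m = 7.600000
Periods per year m = 1; per-period yield y/m = 0.057000
Number of cashflows N = 10
Cashflows (t years, CF_t, discount factor 1/(1+y/m)^(m*t), PV):
  t = 1.0000: CF_t = 7.600000, DF = 0.946074, PV = 7.190161
  t = 2.0000: CF_t = 7.600000, DF = 0.895056, PV = 6.802423
  t = 3.0000: CF_t = 7.600000, DF = 0.846789, PV = 6.435594
  t = 4.0000: CF_t = 7.600000, DF = 0.801125, PV = 6.088547
  t = 5.0000: CF_t = 7.600000, DF = 0.757923, PV = 5.760214
  t = 6.0000: CF_t = 7.600000, DF = 0.717051, PV = 5.449588
  t = 7.0000: CF_t = 7.600000, DF = 0.678383, PV = 5.155712
  t = 8.0000: CF_t = 7.600000, DF = 0.641801, PV = 4.877684
  t = 9.0000: CF_t = 7.600000, DF = 0.607191, PV = 4.614649
  t = 10.0000: CF_t = 107.600000, DF = 0.574447, PV = 61.810520
Price P = sum_t PV_t = 114.185093
First compute Macaulay numerator sum_t t * PV_t:
  t * PV_t at t = 1.0000: 7.190161
  t * PV_t at t = 2.0000: 13.604845
  t * PV_t at t = 3.0000: 19.306782
  t * PV_t at t = 4.0000: 24.354187
  t * PV_t at t = 5.0000: 28.801072
  t * PV_t at t = 6.0000: 32.697528
  t * PV_t at t = 7.0000: 36.089987
  t * PV_t at t = 8.0000: 39.021475
  t * PV_t at t = 9.0000: 41.531844
  t * PV_t at t = 10.0000: 618.105201
Macaulay duration D = 860.703082 / 114.185093 = 7.537789
Modified duration = D / (1 + y/m) = 7.537789 / (1 + 0.057000) = 7.131304


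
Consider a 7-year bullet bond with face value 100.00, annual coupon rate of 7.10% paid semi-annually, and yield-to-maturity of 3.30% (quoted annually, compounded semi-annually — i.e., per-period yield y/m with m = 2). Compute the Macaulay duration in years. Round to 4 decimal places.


Coupon per period c = face * coupon_rate / m = 3.550000
Periods per year m = 2; per-period yield y/m = 0.016500
Number of cashflows N = 14
Cashflows (t years, CF_t, discount factor 1/(1+y/m)^(m*t), PV):
  t = 0.5000: CF_t = 3.550000, DF = 0.983768, PV = 3.492376
  t = 1.0000: CF_t = 3.550000, DF = 0.967799, PV = 3.435687
  t = 1.5000: CF_t = 3.550000, DF = 0.952090, PV = 3.379918
  t = 2.0000: CF_t = 3.550000, DF = 0.936635, PV = 3.325055
  t = 2.5000: CF_t = 3.550000, DF = 0.921432, PV = 3.271082
  t = 3.0000: CF_t = 3.550000, DF = 0.906475, PV = 3.217985
  t = 3.5000: CF_t = 3.550000, DF = 0.891761, PV = 3.165750
  t = 4.0000: CF_t = 3.550000, DF = 0.877285, PV = 3.114363
  t = 4.5000: CF_t = 3.550000, DF = 0.863045, PV = 3.063811
  t = 5.0000: CF_t = 3.550000, DF = 0.849036, PV = 3.014078
  t = 5.5000: CF_t = 3.550000, DF = 0.835254, PV = 2.965153
  t = 6.0000: CF_t = 3.550000, DF = 0.821696, PV = 2.917022
  t = 6.5000: CF_t = 3.550000, DF = 0.808359, PV = 2.869673
  t = 7.0000: CF_t = 103.550000, DF = 0.795237, PV = 82.346803
Price P = sum_t PV_t = 123.578757
Macaulay numerator sum_t t * PV_t:
  t * PV_t at t = 0.5000: 1.746188
  t * PV_t at t = 1.0000: 3.435687
  t * PV_t at t = 1.5000: 5.069877
  t * PV_t at t = 2.0000: 6.650110
  t * PV_t at t = 2.5000: 8.177705
  t * PV_t at t = 3.0000: 9.653956
  t * PV_t at t = 3.5000: 11.080126
  t * PV_t at t = 4.0000: 12.457454
  t * PV_t at t = 4.5000: 13.787147
  t * PV_t at t = 5.0000: 15.070391
  t * PV_t at t = 5.5000: 16.308343
  t * PV_t at t = 6.0000: 17.502134
  t * PV_t at t = 6.5000: 18.652873
  t * PV_t at t = 7.0000: 576.427619
Macaulay duration D = (sum_t t * PV_t) / P = 716.019611 / 123.578757 = 5.794035

Answer: Macaulay duration = 5.7940 years


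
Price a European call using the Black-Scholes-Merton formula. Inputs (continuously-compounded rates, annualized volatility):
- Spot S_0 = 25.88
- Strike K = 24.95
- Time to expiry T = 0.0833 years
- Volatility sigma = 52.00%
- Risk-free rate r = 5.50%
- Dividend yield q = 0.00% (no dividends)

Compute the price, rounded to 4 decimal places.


d1 = (ln(S/K) + (r - q + 0.5*sigma^2) * T) / (sigma * sqrt(T)) = 0.34941326
d2 = d1 - sigma * sqrt(T) = 0.19933222
exp(-rT) = 0.99542898; exp(-qT) = 1.00000000
C = S_0 * exp(-qT) * N(d1) - K * exp(-rT) * N(d2)
N(d1) = 0.63661046; N(d2) = 0.57899856
C = 25.8800 * 1.00000000 * 0.63661046 - 24.9500 * 0.99542898 * 0.57899856 = 2.0955

Answer: Price = 2.0955


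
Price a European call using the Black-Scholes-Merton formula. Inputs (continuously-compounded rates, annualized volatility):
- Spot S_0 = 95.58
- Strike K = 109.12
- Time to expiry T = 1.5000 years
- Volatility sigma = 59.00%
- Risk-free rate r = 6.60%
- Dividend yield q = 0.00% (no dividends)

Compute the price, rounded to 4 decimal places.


d1 = (ln(S/K) + (r - q + 0.5*sigma^2) * T) / (sigma * sqrt(T)) = 0.31496065
d2 = d1 - sigma * sqrt(T) = -0.40763883
exp(-rT) = 0.90574271; exp(-qT) = 1.00000000
C = S_0 * exp(-qT) * N(d1) - K * exp(-rT) * N(d2)
N(d1) = 0.62360423; N(d2) = 0.34176943
C = 95.5800 * 1.00000000 * 0.62360423 - 109.1200 * 0.90574271 * 0.34176943 = 25.8254

Answer: Price = 25.8254


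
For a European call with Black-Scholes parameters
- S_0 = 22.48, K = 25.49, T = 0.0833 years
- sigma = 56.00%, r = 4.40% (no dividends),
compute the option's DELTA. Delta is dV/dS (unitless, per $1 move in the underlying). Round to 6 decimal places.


d1 = -0.6739864146; d2 = -0.8356121551
phi(d1) = 0.3178844342; exp(-qT) = 1.0000000000; exp(-rT) = 0.9963415086
N(d1) = 0.2501599754
Delta = exp(-qT) * N(d1) = 1.0000000000 * 0.2501599754 = 0.250160

Answer: Delta = 0.250160


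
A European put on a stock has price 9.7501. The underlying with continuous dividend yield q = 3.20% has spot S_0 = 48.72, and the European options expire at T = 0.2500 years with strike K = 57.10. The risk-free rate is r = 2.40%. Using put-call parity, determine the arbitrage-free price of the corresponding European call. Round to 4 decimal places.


Put-call parity: C - P = S_0 * exp(-qT) - K * exp(-rT).
S_0 * exp(-qT) = 48.7200 * 0.99203191 = 48.33179489
K * exp(-rT) = 57.1000 * 0.99401796 = 56.75842575
C = P + S*exp(-qT) - K*exp(-rT)
C = 9.7501 + 48.33179489 - 56.75842575 = 1.3235

Answer: Call price = 1.3235


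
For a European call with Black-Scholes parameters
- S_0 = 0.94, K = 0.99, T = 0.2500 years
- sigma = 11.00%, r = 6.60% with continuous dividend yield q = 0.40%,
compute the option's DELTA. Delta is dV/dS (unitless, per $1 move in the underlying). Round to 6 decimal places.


d1 = -0.6329557794; d2 = -0.6879557794
phi(d1) = 0.3265229498; exp(-qT) = 0.9990004998; exp(-rT) = 0.9836353794
N(d1) = 0.2633812603
Delta = exp(-qT) * N(d1) = 0.9990004998 * 0.2633812603 = 0.263118

Answer: Delta = 0.263118


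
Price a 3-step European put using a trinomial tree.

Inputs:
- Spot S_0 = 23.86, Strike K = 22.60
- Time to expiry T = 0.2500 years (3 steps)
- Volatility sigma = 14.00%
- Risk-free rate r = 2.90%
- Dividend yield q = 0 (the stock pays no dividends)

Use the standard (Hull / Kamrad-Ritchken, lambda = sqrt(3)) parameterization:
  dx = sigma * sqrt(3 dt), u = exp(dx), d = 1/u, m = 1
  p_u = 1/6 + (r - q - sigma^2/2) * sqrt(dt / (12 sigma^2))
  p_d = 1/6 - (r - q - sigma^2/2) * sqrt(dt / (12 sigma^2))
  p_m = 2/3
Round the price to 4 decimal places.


Answer: Price = V(0,0) = 0.1780

Derivation:
dt = T/N = 0.083333; dx = sigma*sqrt(3*dt) = 0.070000
u = exp(dx) = 1.072508; d = 1/u = 0.932394
p_u = 0.178095, p_m = 0.666667, p_d = 0.155238
Discount per step: exp(-r*dt) = 0.997586
Stock lattice S(k, j) with j the centered position index:
  k=0: S(0,+0) = 23.8600
  k=1: S(1,-1) = 22.2469; S(1,+0) = 23.8600; S(1,+1) = 25.5900
  k=2: S(2,-2) = 20.7429; S(2,-1) = 22.2469; S(2,+0) = 23.8600; S(2,+1) = 25.5900; S(2,+2) = 27.4455
  k=3: S(3,-3) = 19.3405; S(3,-2) = 20.7429; S(3,-1) = 22.2469; S(3,+0) = 23.8600; S(3,+1) = 25.5900; S(3,+2) = 27.4455; S(3,+3) = 29.4356
Terminal payoffs V(N, j) = max(K - S_T, 0):
  V(3,-3) = 3.259460; V(3,-2) = 1.857113; V(3,-1) = 0.353083; V(3,+0) = 0.000000; V(3,+1) = 0.000000; V(3,+2) = 0.000000; V(3,+3) = 0.000000
Backward induction: V(k, j) = exp(-r*dt) * [p_u * V(k+1, j+1) + p_m * V(k+1, j) + p_d * V(k+1, j-1)]
  V(2,-2) = exp(-r*dt) * [p_u*0.353083 + p_m*1.857113 + p_d*3.259460] = 1.802588
  V(2,-1) = exp(-r*dt) * [p_u*0.000000 + p_m*0.353083 + p_d*1.857113] = 0.522420
  V(2,+0) = exp(-r*dt) * [p_u*0.000000 + p_m*0.000000 + p_d*0.353083] = 0.054680
  V(2,+1) = exp(-r*dt) * [p_u*0.000000 + p_m*0.000000 + p_d*0.000000] = 0.000000
  V(2,+2) = exp(-r*dt) * [p_u*0.000000 + p_m*0.000000 + p_d*0.000000] = 0.000000
  V(1,-1) = exp(-r*dt) * [p_u*0.054680 + p_m*0.522420 + p_d*1.802588] = 0.636309
  V(1,+0) = exp(-r*dt) * [p_u*0.000000 + p_m*0.054680 + p_d*0.522420] = 0.117269
  V(1,+1) = exp(-r*dt) * [p_u*0.000000 + p_m*0.000000 + p_d*0.054680] = 0.008468
  V(0,+0) = exp(-r*dt) * [p_u*0.008468 + p_m*0.117269 + p_d*0.636309] = 0.178036


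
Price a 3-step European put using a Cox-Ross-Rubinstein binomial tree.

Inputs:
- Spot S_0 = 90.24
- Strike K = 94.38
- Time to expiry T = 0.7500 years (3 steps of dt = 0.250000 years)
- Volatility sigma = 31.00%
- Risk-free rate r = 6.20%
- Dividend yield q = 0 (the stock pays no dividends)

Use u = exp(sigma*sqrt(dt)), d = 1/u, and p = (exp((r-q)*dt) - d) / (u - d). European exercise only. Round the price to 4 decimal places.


Answer: Price = V(0,0) = 10.1703

Derivation:
dt = T/N = 0.250000
u = exp(sigma*sqrt(dt)) = 1.167658; d = 1/u = 0.856415
p = (exp((r-q)*dt) - d) / (u - d) = 0.511516
Discount per step: exp(-r*dt) = 0.984620
Stock lattice S(k, i) with i counting down-moves:
  k=0: S(0,0) = 90.2400
  k=1: S(1,0) = 105.3695; S(1,1) = 77.2829
  k=2: S(2,0) = 123.0355; S(2,1) = 90.2400; S(2,2) = 66.1863
  k=3: S(3,0) = 143.6634; S(3,1) = 105.3695; S(3,2) = 77.2829; S(3,3) = 56.6829
Terminal payoffs V(N, i) = max(K - S_T, 0):
  V(3,0) = 0.000000; V(3,1) = 0.000000; V(3,2) = 17.097094; V(3,3) = 37.697088
Backward induction: V(k, i) = exp(-r*dt) * [p * V(k+1, i) + (1-p) * V(k+1, i+1)].
  V(2,0) = exp(-r*dt) * [p*0.000000 + (1-p)*0.000000] = 0.000000
  V(2,1) = exp(-r*dt) * [p*0.000000 + (1-p)*17.097094] = 8.223209
  V(2,2) = exp(-r*dt) * [p*17.097094 + (1-p)*37.697088] = 26.742136
  V(1,0) = exp(-r*dt) * [p*0.000000 + (1-p)*8.223209] = 3.955127
  V(1,1) = exp(-r*dt) * [p*8.223209 + (1-p)*26.742136] = 17.003802
  V(0,0) = exp(-r*dt) * [p*3.955127 + (1-p)*17.003802] = 10.170332


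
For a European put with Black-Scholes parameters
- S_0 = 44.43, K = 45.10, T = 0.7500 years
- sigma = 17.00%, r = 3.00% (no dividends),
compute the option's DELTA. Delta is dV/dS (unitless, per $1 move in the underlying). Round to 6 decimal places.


Answer: Delta = -0.450350

Derivation:
d1 = 0.1247767394; d2 = -0.0224475793
phi(d1) = 0.3958487241; exp(-qT) = 1.0000000000; exp(-rT) = 0.9777512372
N(-d1) = 0.4503501514
Delta = -exp(-qT) * N(-d1) = -1.0000000000 * 0.4503501514 = -0.450350


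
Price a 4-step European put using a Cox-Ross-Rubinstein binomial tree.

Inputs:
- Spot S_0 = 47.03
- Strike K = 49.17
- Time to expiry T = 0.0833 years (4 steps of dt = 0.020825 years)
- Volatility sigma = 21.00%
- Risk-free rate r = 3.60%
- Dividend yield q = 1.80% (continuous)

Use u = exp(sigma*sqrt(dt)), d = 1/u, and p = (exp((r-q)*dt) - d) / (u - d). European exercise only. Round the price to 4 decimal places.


Answer: Price = V(0,0) = 2.5028

Derivation:
dt = T/N = 0.020825
u = exp(sigma*sqrt(dt)) = 1.030769; d = 1/u = 0.970150
p = (exp((r-q)*dt) - d) / (u - d) = 0.498609
Discount per step: exp(-r*dt) = 0.999251
Stock lattice S(k, i) with i counting down-moves:
  k=0: S(0,0) = 47.0300
  k=1: S(1,0) = 48.4771; S(1,1) = 45.6261
  k=2: S(2,0) = 49.9686; S(2,1) = 47.0300; S(2,2) = 44.2642
  k=3: S(3,0) = 51.5061; S(3,1) = 48.4771; S(3,2) = 45.6261; S(3,3) = 42.9429
  k=4: S(4,0) = 53.0909; S(4,1) = 49.9686; S(4,2) = 47.0300; S(4,3) = 44.2642; S(4,4) = 41.6610
Terminal payoffs V(N, i) = max(K - S_T, 0):
  V(4,0) = 0.000000; V(4,1) = 0.000000; V(4,2) = 2.140000; V(4,3) = 4.905808; V(4,4) = 7.508960
Backward induction: V(k, i) = exp(-r*dt) * [p * V(k+1, i) + (1-p) * V(k+1, i+1)].
  V(3,0) = exp(-r*dt) * [p*0.000000 + (1-p)*0.000000] = 0.000000
  V(3,1) = exp(-r*dt) * [p*0.000000 + (1-p)*2.140000] = 1.072172
  V(3,2) = exp(-r*dt) * [p*2.140000 + (1-p)*4.905808] = 3.524108
  V(3,3) = exp(-r*dt) * [p*4.905808 + (1-p)*7.508960] = 6.206350
  V(2,0) = exp(-r*dt) * [p*0.000000 + (1-p)*1.072172] = 0.537174
  V(2,1) = exp(-r*dt) * [p*1.072172 + (1-p)*3.524108] = 2.299825
  V(2,2) = exp(-r*dt) * [p*3.524108 + (1-p)*6.206350] = 4.865310
  V(1,0) = exp(-r*dt) * [p*0.537174 + (1-p)*2.299825] = 1.419886
  V(1,1) = exp(-r*dt) * [p*2.299825 + (1-p)*4.865310] = 3.583448
  V(0,0) = exp(-r*dt) * [p*1.419886 + (1-p)*3.583448] = 2.502799


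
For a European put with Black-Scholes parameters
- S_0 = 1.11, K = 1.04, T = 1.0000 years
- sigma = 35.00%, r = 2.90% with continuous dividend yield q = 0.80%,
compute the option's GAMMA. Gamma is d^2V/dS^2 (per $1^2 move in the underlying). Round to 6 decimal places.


d1 = 0.4211122919; d2 = 0.0711122919
phi(d1) = 0.3650918496; exp(-qT) = 0.9920319148; exp(-rT) = 0.9714164645
Gamma = exp(-qT) * phi(d1) / (S * sigma * sqrt(T)) = 0.9920319148 * 0.3650918496 / (1.1100 * 0.3500 * 1.0000000000) = 0.932259

Answer: Gamma = 0.932259


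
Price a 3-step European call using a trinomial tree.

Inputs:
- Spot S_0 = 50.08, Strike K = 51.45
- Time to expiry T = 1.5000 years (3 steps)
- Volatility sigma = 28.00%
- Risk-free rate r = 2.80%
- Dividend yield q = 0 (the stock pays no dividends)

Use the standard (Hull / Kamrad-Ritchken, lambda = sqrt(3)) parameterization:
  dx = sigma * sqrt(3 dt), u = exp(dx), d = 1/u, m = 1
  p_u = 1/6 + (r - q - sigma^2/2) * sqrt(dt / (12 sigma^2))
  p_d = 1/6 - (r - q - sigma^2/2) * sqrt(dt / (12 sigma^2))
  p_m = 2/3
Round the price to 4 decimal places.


Answer: Price = V(0,0) = 6.7655

Derivation:
dt = T/N = 0.500000; dx = sigma*sqrt(3*dt) = 0.342929
u = exp(dx) = 1.409068; d = 1/u = 0.709689
p_u = 0.158502, p_m = 0.666667, p_d = 0.174832
Discount per step: exp(-r*dt) = 0.986098
Stock lattice S(k, j) with j the centered position index:
  k=0: S(0,+0) = 50.0800
  k=1: S(1,-1) = 35.5412; S(1,+0) = 50.0800; S(1,+1) = 70.5661
  k=2: S(2,-2) = 25.2232; S(2,-1) = 35.5412; S(2,+0) = 50.0800; S(2,+1) = 70.5661; S(2,+2) = 99.4325
  k=3: S(3,-3) = 17.9006; S(3,-2) = 25.2232; S(3,-1) = 35.5412; S(3,+0) = 50.0800; S(3,+1) = 70.5661; S(3,+2) = 99.4325; S(3,+3) = 140.1071
Terminal payoffs V(N, j) = max(S_T - K, 0):
  V(3,-3) = 0.000000; V(3,-2) = 0.000000; V(3,-1) = 0.000000; V(3,+0) = 0.000000; V(3,+1) = 19.116130; V(3,+2) = 47.982483; V(3,+3) = 88.657140
Backward induction: V(k, j) = exp(-r*dt) * [p_u * V(k+1, j+1) + p_m * V(k+1, j) + p_d * V(k+1, j-1)]
  V(2,-2) = exp(-r*dt) * [p_u*0.000000 + p_m*0.000000 + p_d*0.000000] = 0.000000
  V(2,-1) = exp(-r*dt) * [p_u*0.000000 + p_m*0.000000 + p_d*0.000000] = 0.000000
  V(2,+0) = exp(-r*dt) * [p_u*19.116130 + p_m*0.000000 + p_d*0.000000] = 2.987816
  V(2,+1) = exp(-r*dt) * [p_u*47.982483 + p_m*19.116130 + p_d*0.000000] = 20.066486
  V(2,+2) = exp(-r*dt) * [p_u*88.657140 + p_m*47.982483 + p_d*19.116130] = 48.696193
  V(1,-1) = exp(-r*dt) * [p_u*2.987816 + p_m*0.000000 + p_d*0.000000] = 0.466990
  V(1,+0) = exp(-r*dt) * [p_u*20.066486 + p_m*2.987816 + p_d*0.000000] = 5.100539
  V(1,+1) = exp(-r*dt) * [p_u*48.696193 + p_m*20.066486 + p_d*2.987816] = 21.317902
  V(0,+0) = exp(-r*dt) * [p_u*21.317902 + p_m*5.100539 + p_d*0.466990] = 6.765544


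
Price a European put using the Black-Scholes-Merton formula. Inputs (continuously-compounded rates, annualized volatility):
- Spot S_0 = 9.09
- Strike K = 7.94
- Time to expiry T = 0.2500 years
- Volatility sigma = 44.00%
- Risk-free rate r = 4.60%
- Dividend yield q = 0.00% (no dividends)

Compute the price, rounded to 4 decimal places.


d1 = (ln(S/K) + (r - q + 0.5*sigma^2) * T) / (sigma * sqrt(T)) = 0.77709833
d2 = d1 - sigma * sqrt(T) = 0.55709833
exp(-rT) = 0.98856587; exp(-qT) = 1.00000000
P = K * exp(-rT) * N(-d2) - S_0 * exp(-qT) * N(-d1)
N(-d1) = 0.21855038; N(-d2) = 0.28873012
P = 7.9400 * 0.98856587 * 0.28873012 - 9.0900 * 1.00000000 * 0.21855038 = 0.2797

Answer: Price = 0.2797


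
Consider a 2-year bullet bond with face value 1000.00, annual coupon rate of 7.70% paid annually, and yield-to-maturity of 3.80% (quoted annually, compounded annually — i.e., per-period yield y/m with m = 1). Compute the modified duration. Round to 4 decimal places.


Coupon per period c = face * coupon_rate / m = 77.000000
Periods per year m = 1; per-period yield y/m = 0.038000
Number of cashflows N = 2
Cashflows (t years, CF_t, discount factor 1/(1+y/m)^(m*t), PV):
  t = 1.0000: CF_t = 77.000000, DF = 0.963391, PV = 74.181118
  t = 2.0000: CF_t = 1077.000000, DF = 0.928122, PV = 999.587914
Price P = sum_t PV_t = 1073.769031
First compute Macaulay numerator sum_t t * PV_t:
  t * PV_t at t = 1.0000: 74.181118
  t * PV_t at t = 2.0000: 1999.175827
Macaulay duration D = 2073.356945 / 1073.769031 = 1.930915
Modified duration = D / (1 + y/m) = 1.930915 / (1 + 0.038000) = 1.860227

Answer: Modified duration = 1.8602


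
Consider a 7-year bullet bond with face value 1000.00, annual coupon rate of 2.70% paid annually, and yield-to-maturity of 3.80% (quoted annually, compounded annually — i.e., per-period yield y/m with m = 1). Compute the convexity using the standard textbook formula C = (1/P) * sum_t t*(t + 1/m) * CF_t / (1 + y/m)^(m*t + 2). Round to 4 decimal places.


Coupon per period c = face * coupon_rate / m = 27.000000
Periods per year m = 1; per-period yield y/m = 0.038000
Number of cashflows N = 7
Cashflows (t years, CF_t, discount factor 1/(1+y/m)^(m*t), PV):
  t = 1.0000: CF_t = 27.000000, DF = 0.963391, PV = 26.011561
  t = 2.0000: CF_t = 27.000000, DF = 0.928122, PV = 25.059307
  t = 3.0000: CF_t = 27.000000, DF = 0.894145, PV = 24.141914
  t = 4.0000: CF_t = 27.000000, DF = 0.861411, PV = 23.258106
  t = 5.0000: CF_t = 27.000000, DF = 0.829876, PV = 22.406653
  t = 6.0000: CF_t = 27.000000, DF = 0.799495, PV = 21.586371
  t = 7.0000: CF_t = 1027.000000, DF = 0.770227, PV = 791.022741
Price P = sum_t PV_t = 933.486654
Convexity numerator sum_t t*(t + 1/m) * CF_t / (1+y/m)^(m*t + 2):
  t = 1.0000: term = 48.283829
  t = 2.0000: term = 139.548637
  t = 3.0000: term = 268.879841
  t = 4.0000: term = 431.727426
  t = 5.0000: term = 623.883564
  t = 6.0000: term = 841.461454
  t = 7.0000: term = 41113.295431
Convexity = (1/P) * sum = 43467.080182 / 933.486654 = 46.564222

Answer: Convexity = 46.5642


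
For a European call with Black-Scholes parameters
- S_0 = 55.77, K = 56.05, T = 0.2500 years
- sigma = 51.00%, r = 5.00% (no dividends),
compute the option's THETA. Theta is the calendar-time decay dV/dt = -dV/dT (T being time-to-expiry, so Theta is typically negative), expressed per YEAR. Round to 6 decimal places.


d1 = 0.1568801603; d2 = -0.0981198397
phi(d1) = 0.3940631018; exp(-qT) = 1.0000000000; exp(-rT) = 0.9875778005
Theta = -S*exp(-qT)*phi(d1)*sigma/(2*sqrt(T)) - r*K*exp(-rT)*N(d2) + q*S*exp(-qT)*N(d1)
N(d1) = 0.5623303520; N(d2) = 0.4609185669; sqrt(T) = 0.5000000000
Term 1 = -55.7700 * 1.0000000000 * 0.3940631018 * 0.5100 / (2 * 0.5000000000) = -11.2082185856
Term 2 = -0.0500 * 56.0500 * 0.9875778005 * 0.4609185669 = -1.2756782270
Term 3 = 0 (no dividend yield, q = 0)
Theta = -11.2082185856 + (-1.2756782270) + (0.0000000000) = -12.483897

Answer: Theta = -12.483897


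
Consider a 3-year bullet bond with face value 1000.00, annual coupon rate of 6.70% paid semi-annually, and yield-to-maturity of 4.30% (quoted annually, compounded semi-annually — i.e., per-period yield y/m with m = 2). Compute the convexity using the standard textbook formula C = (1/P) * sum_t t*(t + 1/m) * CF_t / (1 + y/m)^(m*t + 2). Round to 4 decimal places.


Coupon per period c = face * coupon_rate / m = 33.500000
Periods per year m = 2; per-period yield y/m = 0.021500
Number of cashflows N = 6
Cashflows (t years, CF_t, discount factor 1/(1+y/m)^(m*t), PV):
  t = 0.5000: CF_t = 33.500000, DF = 0.978953, PV = 32.794909
  t = 1.0000: CF_t = 33.500000, DF = 0.958348, PV = 32.104659
  t = 1.5000: CF_t = 33.500000, DF = 0.938177, PV = 31.428937
  t = 2.0000: CF_t = 33.500000, DF = 0.918431, PV = 30.767437
  t = 2.5000: CF_t = 33.500000, DF = 0.899100, PV = 30.119860
  t = 3.0000: CF_t = 1033.500000, DF = 0.880177, PV = 909.662423
Price P = sum_t PV_t = 1066.878227
Convexity numerator sum_t t*(t + 1/m) * CF_t / (1+y/m)^(m*t + 2):
  t = 0.5000: term = 15.714469
  t = 1.0000: term = 46.151156
  t = 1.5000: term = 90.359581
  t = 2.0000: term = 147.429565
  t = 2.5000: term = 216.489817
  t = 3.0000: term = 9153.618587
Convexity = (1/P) * sum = 9669.763175 / 1066.878227 = 9.063605

Answer: Convexity = 9.0636


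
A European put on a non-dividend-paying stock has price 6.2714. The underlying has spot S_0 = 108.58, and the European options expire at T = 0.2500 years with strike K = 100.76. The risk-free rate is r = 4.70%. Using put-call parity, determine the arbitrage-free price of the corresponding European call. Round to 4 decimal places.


Answer: Call price = 15.2684

Derivation:
Put-call parity: C - P = S_0 * exp(-qT) - K * exp(-rT).
S_0 * exp(-qT) = 108.5800 * 1.00000000 = 108.58000000
K * exp(-rT) = 100.7600 * 0.98831876 = 99.58299843
C = P + S*exp(-qT) - K*exp(-rT)
C = 6.2714 + 108.58000000 - 99.58299843 = 15.2684


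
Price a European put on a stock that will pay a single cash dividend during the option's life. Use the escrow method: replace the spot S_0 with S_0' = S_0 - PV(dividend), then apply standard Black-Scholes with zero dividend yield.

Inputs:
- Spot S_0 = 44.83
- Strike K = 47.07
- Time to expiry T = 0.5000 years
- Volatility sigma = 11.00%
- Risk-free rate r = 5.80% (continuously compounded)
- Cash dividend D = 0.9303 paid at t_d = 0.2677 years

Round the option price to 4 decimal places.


Answer: Price = 2.4790

Derivation:
PV(D) = D * exp(-r * t_d) = 0.9303 * 0.98459332 = 0.91596716
S_0' = S_0 - PV(D) = 44.8300 - 0.91596716 = 43.91403284
d1 = (ln(S_0'/K) + (r + sigma^2/2)*T) / (sigma*sqrt(T)) = -0.48053604
d2 = d1 - sigma*sqrt(T) = -0.55831778
exp(-rT) = 0.97141646
N(-d1) = 0.68457686; N(-d2) = 0.71168630
P = K * exp(-rT) * N(-d2) - S_0' * N(-d1) = 47.0700 * 0.97141646 * 0.71168630 - 43.91403284 * 0.68457686 = 2.4790


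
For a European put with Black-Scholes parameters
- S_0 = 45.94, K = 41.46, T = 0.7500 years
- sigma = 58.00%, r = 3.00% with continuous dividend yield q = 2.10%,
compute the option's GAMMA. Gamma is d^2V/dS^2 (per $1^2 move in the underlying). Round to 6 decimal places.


d1 = 0.4688623516; d2 = -0.0334323826
phi(d1) = 0.3574161515; exp(-qT) = 0.9843733826; exp(-rT) = 0.9777512372
Gamma = exp(-qT) * phi(d1) / (S * sigma * sqrt(T)) = 0.9843733826 * 0.3574161515 / (45.9400 * 0.5800 * 0.8660254038) = 0.015247

Answer: Gamma = 0.015247


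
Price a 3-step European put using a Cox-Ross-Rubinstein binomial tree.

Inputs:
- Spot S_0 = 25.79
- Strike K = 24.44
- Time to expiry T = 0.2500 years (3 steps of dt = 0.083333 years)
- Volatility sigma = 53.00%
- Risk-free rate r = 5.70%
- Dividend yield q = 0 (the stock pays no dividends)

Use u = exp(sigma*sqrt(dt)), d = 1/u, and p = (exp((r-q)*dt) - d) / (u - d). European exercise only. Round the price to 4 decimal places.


Answer: Price = V(0,0) = 2.0367

Derivation:
dt = T/N = 0.083333
u = exp(sigma*sqrt(dt)) = 1.165322; d = 1/u = 0.858132
p = (exp((r-q)*dt) - d) / (u - d) = 0.477324
Discount per step: exp(-r*dt) = 0.995261
Stock lattice S(k, i) with i counting down-moves:
  k=0: S(0,0) = 25.7900
  k=1: S(1,0) = 30.0537; S(1,1) = 22.1312
  k=2: S(2,0) = 35.0222; S(2,1) = 25.7900; S(2,2) = 18.9915
  k=3: S(3,0) = 40.8122; S(3,1) = 30.0537; S(3,2) = 22.1312; S(3,3) = 16.2972
Terminal payoffs V(N, i) = max(K - S_T, 0):
  V(3,0) = 0.000000; V(3,1) = 0.000000; V(3,2) = 2.308786; V(3,3) = 8.142799
Backward induction: V(k, i) = exp(-r*dt) * [p * V(k+1, i) + (1-p) * V(k+1, i+1)].
  V(2,0) = exp(-r*dt) * [p*0.000000 + (1-p)*0.000000] = 0.000000
  V(2,1) = exp(-r*dt) * [p*0.000000 + (1-p)*2.308786] = 1.201028
  V(2,2) = exp(-r*dt) * [p*2.308786 + (1-p)*8.142799] = 5.332692
  V(1,0) = exp(-r*dt) * [p*0.000000 + (1-p)*1.201028] = 0.624773
  V(1,1) = exp(-r*dt) * [p*1.201028 + (1-p)*5.332692] = 3.344623
  V(0,0) = exp(-r*dt) * [p*0.624773 + (1-p)*3.344623] = 2.036675


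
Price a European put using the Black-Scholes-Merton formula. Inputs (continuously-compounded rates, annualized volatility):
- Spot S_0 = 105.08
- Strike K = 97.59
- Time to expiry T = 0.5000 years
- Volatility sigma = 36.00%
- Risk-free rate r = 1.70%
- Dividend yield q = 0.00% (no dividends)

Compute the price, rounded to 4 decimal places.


Answer: Price = 6.5917

Derivation:
d1 = (ln(S/K) + (r - q + 0.5*sigma^2) * T) / (sigma * sqrt(T)) = 0.45116137
d2 = d1 - sigma * sqrt(T) = 0.19660293
exp(-rT) = 0.99153602; exp(-qT) = 1.00000000
P = K * exp(-rT) * N(-d2) - S_0 * exp(-qT) * N(-d1)
N(-d1) = 0.32593662; N(-d2) = 0.42206914
P = 97.5900 * 0.99153602 * 0.42206914 - 105.0800 * 1.00000000 * 0.32593662 = 6.5917


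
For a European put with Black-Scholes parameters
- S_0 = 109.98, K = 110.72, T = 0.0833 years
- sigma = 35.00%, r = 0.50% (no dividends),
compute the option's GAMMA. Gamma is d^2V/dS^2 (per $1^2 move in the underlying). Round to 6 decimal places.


Answer: Gamma = 0.035907

Derivation:
d1 = -0.0117539277; d2 = -0.1127700155
phi(d1) = 0.3989147235; exp(-qT) = 1.0000000000; exp(-rT) = 0.9995835867
Gamma = exp(-qT) * phi(d1) / (S * sigma * sqrt(T)) = 1.0000000000 * 0.3989147235 / (109.9800 * 0.3500 * 0.2886173938) = 0.035907


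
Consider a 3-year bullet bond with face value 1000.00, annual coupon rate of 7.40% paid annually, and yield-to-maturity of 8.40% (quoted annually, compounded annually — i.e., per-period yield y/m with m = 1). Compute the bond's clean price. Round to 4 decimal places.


Coupon per period c = face * coupon_rate / m = 74.000000
Periods per year m = 1; per-period yield y/m = 0.084000
Number of cashflows N = 3
Cashflows (t years, CF_t, discount factor 1/(1+y/m)^(m*t), PV):
  t = 1.0000: CF_t = 74.000000, DF = 0.922509, PV = 68.265683
  t = 2.0000: CF_t = 74.000000, DF = 0.851023, PV = 62.975722
  t = 3.0000: CF_t = 1074.000000, DF = 0.785077, PV = 843.172502
Price P = sum_t PV_t = 974.413907

Answer: Price = 974.4139


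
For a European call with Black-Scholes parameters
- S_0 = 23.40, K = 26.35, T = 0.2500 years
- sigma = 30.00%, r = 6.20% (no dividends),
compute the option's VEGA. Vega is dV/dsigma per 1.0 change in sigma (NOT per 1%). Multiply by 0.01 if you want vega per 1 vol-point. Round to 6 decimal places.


d1 = -0.6132150175; d2 = -0.7632150175
phi(d1) = 0.3305640431; exp(-qT) = 1.0000000000; exp(-rT) = 0.9846195068
Vega = S * exp(-qT) * phi(d1) * sqrt(T) = 23.4000 * 1.0000000000 * 0.3305640431 * 0.5000000000 = 3.867599

Answer: Vega = 3.867599


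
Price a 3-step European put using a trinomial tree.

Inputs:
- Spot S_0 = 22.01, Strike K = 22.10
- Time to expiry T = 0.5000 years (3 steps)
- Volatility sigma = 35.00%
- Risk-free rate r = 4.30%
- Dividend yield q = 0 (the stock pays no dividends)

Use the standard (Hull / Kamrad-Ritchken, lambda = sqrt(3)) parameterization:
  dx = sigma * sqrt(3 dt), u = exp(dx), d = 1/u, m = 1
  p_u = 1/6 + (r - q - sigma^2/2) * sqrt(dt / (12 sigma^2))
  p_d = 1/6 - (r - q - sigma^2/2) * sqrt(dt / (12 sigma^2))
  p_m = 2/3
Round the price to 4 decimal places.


dt = T/N = 0.166667; dx = sigma*sqrt(3*dt) = 0.247487
u = exp(dx) = 1.280803; d = 1/u = 0.780760
p_u = 0.160522, p_m = 0.666667, p_d = 0.172812
Discount per step: exp(-r*dt) = 0.992859
Stock lattice S(k, j) with j the centered position index:
  k=0: S(0,+0) = 22.0100
  k=1: S(1,-1) = 17.1845; S(1,+0) = 22.0100; S(1,+1) = 28.1905
  k=2: S(2,-2) = 13.4170; S(2,-1) = 17.1845; S(2,+0) = 22.0100; S(2,+1) = 28.1905; S(2,+2) = 36.1065
  k=3: S(3,-3) = 10.4755; S(3,-2) = 13.4170; S(3,-1) = 17.1845; S(3,+0) = 22.0100; S(3,+1) = 28.1905; S(3,+2) = 36.1065; S(3,+3) = 46.2453
Terminal payoffs V(N, j) = max(K - S_T, 0):
  V(3,-3) = 11.624546; V(3,-2) = 8.683006; V(3,-1) = 4.915471; V(3,+0) = 0.090000; V(3,+1) = 0.000000; V(3,+2) = 0.000000; V(3,+3) = 0.000000
Backward induction: V(k, j) = exp(-r*dt) * [p_u * V(k+1, j+1) + p_m * V(k+1, j) + p_d * V(k+1, j-1)]
  V(2,-2) = exp(-r*dt) * [p_u*4.915471 + p_m*8.683006 + p_d*11.624546] = 8.525251
  V(2,-1) = exp(-r*dt) * [p_u*0.090000 + p_m*4.915471 + p_d*8.683006] = 4.757733
  V(2,+0) = exp(-r*dt) * [p_u*0.000000 + p_m*0.090000 + p_d*4.915471] = 0.902957
  V(2,+1) = exp(-r*dt) * [p_u*0.000000 + p_m*0.000000 + p_d*0.090000] = 0.015442
  V(2,+2) = exp(-r*dt) * [p_u*0.000000 + p_m*0.000000 + p_d*0.000000] = 0.000000
  V(1,-1) = exp(-r*dt) * [p_u*0.902957 + p_m*4.757733 + p_d*8.525251] = 4.755824
  V(1,+0) = exp(-r*dt) * [p_u*0.015442 + p_m*0.902957 + p_d*4.757733] = 1.416454
  V(1,+1) = exp(-r*dt) * [p_u*0.000000 + p_m*0.015442 + p_d*0.902957] = 0.165148
  V(0,+0) = exp(-r*dt) * [p_u*0.165148 + p_m*1.416454 + p_d*4.755824] = 1.779874

Answer: Price = V(0,0) = 1.7799


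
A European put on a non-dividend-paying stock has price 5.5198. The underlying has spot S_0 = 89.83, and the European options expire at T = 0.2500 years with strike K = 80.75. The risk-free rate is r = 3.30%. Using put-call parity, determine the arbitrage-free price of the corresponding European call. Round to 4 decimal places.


Answer: Call price = 15.2632

Derivation:
Put-call parity: C - P = S_0 * exp(-qT) - K * exp(-rT).
S_0 * exp(-qT) = 89.8300 * 1.00000000 = 89.83000000
K * exp(-rT) = 80.7500 * 0.99178394 = 80.08655298
C = P + S*exp(-qT) - K*exp(-rT)
C = 5.5198 + 89.83000000 - 80.08655298 = 15.2632


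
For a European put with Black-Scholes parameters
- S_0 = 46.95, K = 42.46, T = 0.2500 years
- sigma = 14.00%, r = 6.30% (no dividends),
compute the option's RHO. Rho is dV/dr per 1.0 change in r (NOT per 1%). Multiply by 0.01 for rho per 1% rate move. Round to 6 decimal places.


Answer: Rho = -0.543079

Derivation:
d1 = 1.6960107054; d2 = 1.6260107054
phi(d1) = 0.0946883137; exp(-qT) = 1.0000000000; exp(-rT) = 0.9843733826
N(-d2) = 0.0519736890
Rho = -K*T*exp(-rT)*N(-d2) = -42.4600 * 0.2500 * 0.9843733826 * 0.0519736890 = -0.543079


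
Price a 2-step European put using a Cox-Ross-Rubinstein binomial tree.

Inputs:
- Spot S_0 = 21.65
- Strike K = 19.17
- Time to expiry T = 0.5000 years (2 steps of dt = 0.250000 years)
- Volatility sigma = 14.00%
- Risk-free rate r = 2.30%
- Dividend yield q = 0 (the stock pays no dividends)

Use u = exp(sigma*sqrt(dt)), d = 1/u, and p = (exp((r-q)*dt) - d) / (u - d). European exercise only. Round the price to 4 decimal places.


dt = T/N = 0.250000
u = exp(sigma*sqrt(dt)) = 1.072508; d = 1/u = 0.932394
p = (exp((r-q)*dt) - d) / (u - d) = 0.523663
Discount per step: exp(-r*dt) = 0.994266
Stock lattice S(k, i) with i counting down-moves:
  k=0: S(0,0) = 21.6500
  k=1: S(1,0) = 23.2198; S(1,1) = 20.1863
  k=2: S(2,0) = 24.9034; S(2,1) = 21.6500; S(2,2) = 18.8216
Terminal payoffs V(N, i) = max(K - S_T, 0):
  V(2,0) = 0.000000; V(2,1) = 0.000000; V(2,2) = 0.348394
Backward induction: V(k, i) = exp(-r*dt) * [p * V(k+1, i) + (1-p) * V(k+1, i+1)].
  V(1,0) = exp(-r*dt) * [p*0.000000 + (1-p)*0.000000] = 0.000000
  V(1,1) = exp(-r*dt) * [p*0.000000 + (1-p)*0.348394] = 0.165001
  V(0,0) = exp(-r*dt) * [p*0.000000 + (1-p)*0.165001] = 0.078146

Answer: Price = V(0,0) = 0.0781


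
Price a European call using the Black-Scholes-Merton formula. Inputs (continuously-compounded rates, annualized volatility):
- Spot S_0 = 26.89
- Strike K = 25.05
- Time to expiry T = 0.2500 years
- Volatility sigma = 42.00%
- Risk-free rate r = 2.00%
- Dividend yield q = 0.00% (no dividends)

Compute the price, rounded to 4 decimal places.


d1 = (ln(S/K) + (r - q + 0.5*sigma^2) * T) / (sigma * sqrt(T)) = 0.46633639
d2 = d1 - sigma * sqrt(T) = 0.25633639
exp(-rT) = 0.99501248; exp(-qT) = 1.00000000
C = S_0 * exp(-qT) * N(d1) - K * exp(-rT) * N(d2)
N(d1) = 0.67951263; N(d2) = 0.60115445
C = 26.8900 * 1.00000000 * 0.67951263 - 25.0500 * 0.99501248 * 0.60115445 = 3.2883

Answer: Price = 3.2883


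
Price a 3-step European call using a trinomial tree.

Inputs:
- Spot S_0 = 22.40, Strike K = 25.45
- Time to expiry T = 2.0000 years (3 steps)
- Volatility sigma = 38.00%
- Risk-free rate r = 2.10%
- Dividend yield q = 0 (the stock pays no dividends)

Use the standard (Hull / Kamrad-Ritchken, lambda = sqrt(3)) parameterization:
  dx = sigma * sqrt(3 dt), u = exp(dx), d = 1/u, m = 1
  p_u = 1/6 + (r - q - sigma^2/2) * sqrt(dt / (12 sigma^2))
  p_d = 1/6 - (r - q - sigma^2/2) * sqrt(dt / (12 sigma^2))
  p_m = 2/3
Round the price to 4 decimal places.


Answer: Price = V(0,0) = 3.9635

Derivation:
dt = T/N = 0.666667; dx = sigma*sqrt(3*dt) = 0.537401
u = exp(dx) = 1.711553; d = 1/u = 0.584265
p_u = 0.134909, p_m = 0.666667, p_d = 0.198424
Discount per step: exp(-r*dt) = 0.986098
Stock lattice S(k, j) with j the centered position index:
  k=0: S(0,+0) = 22.4000
  k=1: S(1,-1) = 13.0875; S(1,+0) = 22.4000; S(1,+1) = 38.3388
  k=2: S(2,-2) = 7.6466; S(2,-1) = 13.0875; S(2,+0) = 22.4000; S(2,+1) = 38.3388; S(2,+2) = 65.6189
  k=3: S(3,-3) = 4.4676; S(3,-2) = 7.6466; S(3,-1) = 13.0875; S(3,+0) = 22.4000; S(3,+1) = 38.3388; S(3,+2) = 65.6189; S(3,+3) = 112.3102
Terminal payoffs V(N, j) = max(S_T - K, 0):
  V(3,-3) = 0.000000; V(3,-2) = 0.000000; V(3,-1) = 0.000000; V(3,+0) = 0.000000; V(3,+1) = 12.888788; V(3,+2) = 40.168867; V(3,+3) = 86.860170
Backward induction: V(k, j) = exp(-r*dt) * [p_u * V(k+1, j+1) + p_m * V(k+1, j) + p_d * V(k+1, j-1)]
  V(2,-2) = exp(-r*dt) * [p_u*0.000000 + p_m*0.000000 + p_d*0.000000] = 0.000000
  V(2,-1) = exp(-r*dt) * [p_u*0.000000 + p_m*0.000000 + p_d*0.000000] = 0.000000
  V(2,+0) = exp(-r*dt) * [p_u*12.888788 + p_m*0.000000 + p_d*0.000000] = 1.714638
  V(2,+1) = exp(-r*dt) * [p_u*40.168867 + p_m*12.888788 + p_d*0.000000] = 13.816866
  V(2,+2) = exp(-r*dt) * [p_u*86.860170 + p_m*40.168867 + p_d*12.888788] = 40.484140
  V(1,-1) = exp(-r*dt) * [p_u*1.714638 + p_m*0.000000 + p_d*0.000000] = 0.228104
  V(1,+0) = exp(-r*dt) * [p_u*13.816866 + p_m*1.714638 + p_d*0.000000] = 2.965304
  V(1,+1) = exp(-r*dt) * [p_u*40.484140 + p_m*13.816866 + p_d*1.714638] = 14.804421
  V(0,+0) = exp(-r*dt) * [p_u*14.804421 + p_m*2.965304 + p_d*0.228104] = 3.963499


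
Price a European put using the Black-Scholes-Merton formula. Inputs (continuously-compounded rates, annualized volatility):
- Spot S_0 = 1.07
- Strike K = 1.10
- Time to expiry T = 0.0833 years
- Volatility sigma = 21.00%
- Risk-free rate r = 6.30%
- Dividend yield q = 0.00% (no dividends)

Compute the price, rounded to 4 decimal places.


d1 = (ln(S/K) + (r - q + 0.5*sigma^2) * T) / (sigma * sqrt(T)) = -0.33933318
d2 = d1 - sigma * sqrt(T) = -0.39994284
exp(-rT) = 0.99476585; exp(-qT) = 1.00000000
P = K * exp(-rT) * N(-d2) - S_0 * exp(-qT) * N(-d1)
N(-d1) = 0.63282063; N(-d2) = 0.65540069
P = 1.1000 * 0.99476585 * 0.65540069 - 1.0700 * 1.00000000 * 0.63282063 = 0.0400

Answer: Price = 0.0400


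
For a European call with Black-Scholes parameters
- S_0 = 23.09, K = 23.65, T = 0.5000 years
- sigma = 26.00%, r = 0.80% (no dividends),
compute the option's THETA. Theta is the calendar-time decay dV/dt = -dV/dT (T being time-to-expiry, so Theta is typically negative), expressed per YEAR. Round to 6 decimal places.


Answer: Theta = -1.772541

Derivation:
d1 = -0.0166631974; d2 = -0.2005109605
phi(d1) = 0.3988868987; exp(-qT) = 1.0000000000; exp(-rT) = 0.9960079893
Theta = -S*exp(-qT)*phi(d1)*sigma/(2*sqrt(T)) - r*K*exp(-rT)*N(d2) + q*S*exp(-qT)*N(d1)
N(d1) = 0.4933526536; N(d2) = 0.4205404934; sqrt(T) = 0.7071067812
Term 1 = -23.0900 * 1.0000000000 * 0.3988868987 * 0.2600 / (2 * 0.7071067812) = -1.6932927751
Term 2 = -0.0080 * 23.6500 * 0.9960079893 * 0.4205404934 = -0.0792486320
Term 3 = 0 (no dividend yield, q = 0)
Theta = -1.6932927751 + (-0.0792486320) + (0.0000000000) = -1.772541


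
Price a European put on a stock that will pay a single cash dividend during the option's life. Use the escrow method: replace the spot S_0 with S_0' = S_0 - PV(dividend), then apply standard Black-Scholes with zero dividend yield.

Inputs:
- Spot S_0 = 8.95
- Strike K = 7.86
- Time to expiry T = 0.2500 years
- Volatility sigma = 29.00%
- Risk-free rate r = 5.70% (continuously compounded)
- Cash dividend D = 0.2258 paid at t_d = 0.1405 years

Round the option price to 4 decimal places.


Answer: Price = 0.1383

Derivation:
PV(D) = D * exp(-r * t_d) = 0.2258 * 0.99202348 = 0.22399890
S_0' = S_0 - PV(D) = 8.9500 - 0.22399890 = 8.72600110
d1 = (ln(S_0'/K) + (r + sigma^2/2)*T) / (sigma*sqrt(T)) = 0.89160755
d2 = d1 - sigma*sqrt(T) = 0.74660755
exp(-rT) = 0.98585105
N(-d1) = 0.18630166; N(-d2) = 0.22765025
P = K * exp(-rT) * N(-d2) - S_0' * N(-d1) = 7.8600 * 0.98585105 * 0.22765025 - 8.72600110 * 0.18630166 = 0.1383
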